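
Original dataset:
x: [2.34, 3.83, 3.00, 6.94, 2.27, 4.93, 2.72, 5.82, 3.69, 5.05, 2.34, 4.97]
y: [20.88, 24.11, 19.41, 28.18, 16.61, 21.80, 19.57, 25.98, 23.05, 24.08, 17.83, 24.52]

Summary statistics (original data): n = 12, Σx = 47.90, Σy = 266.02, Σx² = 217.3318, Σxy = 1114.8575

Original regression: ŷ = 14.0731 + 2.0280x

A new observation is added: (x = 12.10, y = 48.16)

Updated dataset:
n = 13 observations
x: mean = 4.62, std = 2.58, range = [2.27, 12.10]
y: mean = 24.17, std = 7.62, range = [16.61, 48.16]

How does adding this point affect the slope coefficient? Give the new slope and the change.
The slope changes from 2.0280 to 2.8511 (change of +0.8231, or +40.6%).

x = 12.10 lies well outside the original x-range [2.27, 6.94] (x̄ ≈ 3.99), so this observation has high leverage and can move the slope substantially.

Step 1: Update the sums with the new point (n goes from 12 to 13)
Σx  = 47.90 + 12.10 = 60.00
Σy  = 266.02 + 48.16 = 314.18
Σx² = 217.3318 + 12.10² = 217.3318 + 146.4100 = 363.7418
Σxy = 1114.8575 + 12.10×48.16 = 1114.8575 + 582.7360 = 1697.5935

Step 2: Recompute the slope with b₁ = (nΣxy − ΣxΣy) / (nΣx² − (Σx)²)
Numerator   = 13×1697.5935 − 60.00×314.18 = 22068.7155 − 18850.8000 = 3217.9155
Denominator = 13×363.7418 − 60.00² = 4728.6434 − 3600.0000 = 1128.6434
b₁(new) = 3217.9155 / 1128.6434 = 2.8511

(Same formula on the original sums: (12×1114.8575 − 47.90×266.02) / (12×217.3318 − 47.90²) = 635.9320 / 313.5716 = 2.0280, matching the given fit.)

Step 3: Change in slope
Δβ₁ = 2.8511 − 2.0280 = +0.8231
Relative change = +0.8231 / 2.0280 × 100% = +40.6%
→ the slope increases when the point is added.

A high-leverage point only changes the slope if it is off the original line; here y = 48.16 is above the original trend, so the slope increases.
In practice: check such a point for data-entry or measurement error.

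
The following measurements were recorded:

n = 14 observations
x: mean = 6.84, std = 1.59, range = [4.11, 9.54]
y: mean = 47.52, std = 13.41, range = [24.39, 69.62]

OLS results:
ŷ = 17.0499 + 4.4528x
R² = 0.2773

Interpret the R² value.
R² = 0.2773 means 27.73% of the variation in y is explained by the linear relationship with x. This indicates a weak fit.

The coefficient of determination R² is the fraction of the total variation in y that the fitted line accounts for.

Here R² = 0.2773:
- Explained: 27.73% of the variation in y
- Unexplained (residual): 100% − 27.73% = 72.27%
- Rule of thumb (below 0.3 weak; 0.3 to below 0.7 moderate; 0.7 and above strong) → weak

Note: R² never decreases when predictors are added, so it should not be used alone to compare models of different size.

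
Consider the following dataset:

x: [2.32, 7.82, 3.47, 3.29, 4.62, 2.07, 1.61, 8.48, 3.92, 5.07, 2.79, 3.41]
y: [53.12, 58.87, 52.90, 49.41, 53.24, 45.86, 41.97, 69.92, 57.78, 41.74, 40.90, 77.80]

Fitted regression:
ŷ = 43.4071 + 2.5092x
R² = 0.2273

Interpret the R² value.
About 22.73% of the variability in y is accounted for by the regression on x (R² = 0.2273) — a weak linear fit.

R² = 1 − SS_res/SS_tot compares the residual scatter to the total scatter of y about its mean.

Here R² = 0.2273:
- Explained: 22.73% of the variation in y
- Unexplained (residual): 100% − 22.73% = 77.27%
- Rule of thumb (below 0.3 weak; 0.3 to below 0.7 moderate; 0.7 and above strong) → weak

Note: R² never decreases when predictors are added, so it should not be used alone to compare models of different size.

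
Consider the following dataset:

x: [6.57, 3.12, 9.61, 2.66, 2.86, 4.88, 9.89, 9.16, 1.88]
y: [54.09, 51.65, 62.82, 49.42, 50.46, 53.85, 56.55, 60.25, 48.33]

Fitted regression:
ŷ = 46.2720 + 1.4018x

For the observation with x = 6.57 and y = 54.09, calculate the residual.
Residual = -1.3918

The residual is the difference between the actual value and the predicted value:

Residual = y - ŷ

Step 1: Calculate predicted value
ŷ = 46.2720 + 1.4018 × 6.57
ŷ = 55.4818

Step 2: Calculate residual
Residual = 54.09 - 55.4818
Residual = -1.3918

Sign check: y < ŷ, so the point is below the line and the fit overestimates here.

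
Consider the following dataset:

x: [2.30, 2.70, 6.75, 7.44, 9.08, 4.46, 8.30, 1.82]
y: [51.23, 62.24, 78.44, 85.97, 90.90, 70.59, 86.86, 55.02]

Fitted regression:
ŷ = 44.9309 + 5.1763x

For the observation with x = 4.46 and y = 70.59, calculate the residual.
Residual = 2.5728

The residual is the difference between the actual value and the predicted value:

Residual = y - ŷ

Step 1: Calculate predicted value
ŷ = 44.9309 + 5.1763 × 4.46
ŷ = 68.0172

Step 2: Calculate residual
Residual = 70.59 - 68.0172
Residual = 2.5728

Interpretation: the model underestimates the actual value by 2.5728 at this point (positive residual → observation lies above the fitted line).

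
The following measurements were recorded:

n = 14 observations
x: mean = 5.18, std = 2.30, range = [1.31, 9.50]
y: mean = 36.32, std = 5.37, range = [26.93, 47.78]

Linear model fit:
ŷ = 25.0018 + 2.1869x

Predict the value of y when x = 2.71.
ŷ = 30.9283

To predict y for x = 2.71, substitute into the regression equation:

ŷ = 25.0018 + 2.1869 × 2.71
ŷ = 25.0018 + 5.9265
ŷ = 30.9283

This is the fitted mean response at that x — an individual observation would come with a wider prediction interval.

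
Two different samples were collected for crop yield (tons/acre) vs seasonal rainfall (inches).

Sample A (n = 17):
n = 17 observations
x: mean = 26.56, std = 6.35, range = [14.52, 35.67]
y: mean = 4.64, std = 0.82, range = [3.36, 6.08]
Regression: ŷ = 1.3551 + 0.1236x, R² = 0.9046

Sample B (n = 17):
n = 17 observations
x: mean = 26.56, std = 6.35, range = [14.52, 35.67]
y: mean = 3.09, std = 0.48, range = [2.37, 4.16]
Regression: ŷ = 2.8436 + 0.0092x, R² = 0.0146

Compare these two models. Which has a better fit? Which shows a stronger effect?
Model A has the better fit (R² = 0.9046 vs 0.0146). Model A shows the stronger effect (|β₁| = 0.1236 vs 0.0092).

Model Comparison:

Fit — compare R²:
- Model A: R² = 0.9046 → 90.46% of variance in crop yield explained
- Model B: R² = 0.0146 → 1.46% of variance in crop yield explained
- 0.9046 > 0.0146 → Model A has the better fit

Effect size (slope magnitude):
- Model A: β₁ = 0.1236 → predicted crop yield rises 0.1236 tons/acre per additional inch of rainfall
- Model B: β₁ = 0.0092 → predicted crop yield rises 0.0092 tons/acre per additional inch of rainfall
- |0.1236| > |0.0092| → Model A shows the stronger marginal effect

Notes:
- The two samples could reflect different populations, time periods, or measurement quality.
- A better fit (higher R²) doesn't necessarily mean a more important relationship.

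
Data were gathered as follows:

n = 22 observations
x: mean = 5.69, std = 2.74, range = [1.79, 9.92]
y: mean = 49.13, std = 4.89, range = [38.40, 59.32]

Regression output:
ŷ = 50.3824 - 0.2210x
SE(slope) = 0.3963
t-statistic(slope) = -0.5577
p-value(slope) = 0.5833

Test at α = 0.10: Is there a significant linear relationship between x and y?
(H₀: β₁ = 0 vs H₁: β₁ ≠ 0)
p-value = 0.5833 ≥ α = 0.10, so we fail to reject H₀. The relationship is not significant.

Hypothesis test for the slope coefficient:

H₀: β₁ = 0 (no linear relationship)
H₁: β₁ ≠ 0 (linear relationship exists)

Test statistic: t = β̂₁ / SE(β̂₁) = -0.2210 / 0.3963 = -0.5577

With df = 20, the two-sided p-value for |t| = 0.5577 is 0.5833.

Decision rule: reject H₀ if p-value < α.
p-value = 0.5833 ≥ α = 0.10 → fail to reject H₀.

There is not sufficient evidence at the 10% significance level to conclude that a linear relationship exists between x and y.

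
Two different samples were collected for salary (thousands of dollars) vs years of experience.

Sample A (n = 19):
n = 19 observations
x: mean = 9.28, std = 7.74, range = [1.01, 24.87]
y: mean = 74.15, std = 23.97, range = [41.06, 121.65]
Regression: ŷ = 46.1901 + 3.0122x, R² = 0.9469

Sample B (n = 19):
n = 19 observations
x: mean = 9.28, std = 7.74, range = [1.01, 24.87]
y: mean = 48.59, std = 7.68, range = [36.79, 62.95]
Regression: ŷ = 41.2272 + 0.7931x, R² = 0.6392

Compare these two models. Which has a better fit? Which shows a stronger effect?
Model A has the better fit (R² = 0.9469 vs 0.6392). Model A shows the stronger effect (|β₁| = 3.0122 vs 0.7931).

Model Comparison:

Which explains more variance? (R²)
- Model A: R² = 0.9469 → 94.69% of variance in salary explained
- Model B: R² = 0.6392 → 63.92% of variance in salary explained
- 0.9469 > 0.6392 → Model A has the better fit

Which has the larger per-year effect? (|β₁|)
- Model A: β₁ = 3.0122 → predicted salary rises 3.0122 thousand dollars per additional year of experience
- Model B: β₁ = 0.7931 → predicted salary rises 0.7931 thousand dollars per additional year of experience
- |3.0122| > |0.7931| → Model A shows the stronger marginal effect

Note: A steeper slope doesn't make a better model if the scatter around the line is large.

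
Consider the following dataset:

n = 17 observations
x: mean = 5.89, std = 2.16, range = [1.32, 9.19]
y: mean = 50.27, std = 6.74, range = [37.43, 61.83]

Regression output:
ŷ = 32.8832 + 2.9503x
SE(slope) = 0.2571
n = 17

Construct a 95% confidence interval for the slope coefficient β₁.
The 95% CI for β₁ is (2.4023, 3.4983)

Confidence interval for the slope:

The 95% CI for β₁ is: β̂₁ ± t*(α/2, n-2) × SE(β̂₁)

Step 1: Find critical t-value
- Confidence level = 0.95
- Degrees of freedom = n - 2 = 17 - 2 = 15
- t*(α/2, 15) = 2.1314

Step 2: Calculate margin of error
Margin = 2.1314 × 0.2571 = 0.5480

Step 3: Construct interval
CI = 2.9503 ± 0.5480
CI = (2.4023, 3.4983)

Interpretation: We are 95% confident that the true slope β₁ lies between 2.4023 and 3.4983.
Both endpoints are positive, so the data support a genuinely positive slope at this confidence level.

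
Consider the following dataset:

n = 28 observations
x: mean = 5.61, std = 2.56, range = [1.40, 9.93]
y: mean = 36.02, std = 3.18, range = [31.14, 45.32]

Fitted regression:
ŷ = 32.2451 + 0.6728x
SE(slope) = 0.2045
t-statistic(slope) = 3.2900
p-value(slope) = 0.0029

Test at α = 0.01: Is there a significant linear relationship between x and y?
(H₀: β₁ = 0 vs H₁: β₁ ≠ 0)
p-value = 0.0029 < α = 0.01, so we reject H₀. The relationship is significant.

Hypothesis test for the slope coefficient:

H₀: β₁ = 0 (no linear relationship)
H₁: β₁ ≠ 0 (linear relationship exists)

Test statistic: t = β̂₁ / SE(β̂₁) = 0.6728 / 0.2045 = 3.2900

With df = 26, the two-sided p-value for |t| = 3.2900 is 0.0029.

Decision rule: reject H₀ if p-value < α.
p-value = 0.0029 < α = 0.01 → reject H₀.

There is sufficient evidence at the 1% significance level to conclude that a linear relationship exists between x and y.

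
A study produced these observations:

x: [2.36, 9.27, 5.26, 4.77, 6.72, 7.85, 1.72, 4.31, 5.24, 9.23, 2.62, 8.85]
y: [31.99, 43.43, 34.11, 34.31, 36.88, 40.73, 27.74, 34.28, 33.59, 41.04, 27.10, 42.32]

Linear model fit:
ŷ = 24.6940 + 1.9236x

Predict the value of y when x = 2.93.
ŷ = 30.3301

Plug x = 2.93 into the fitted line:

ŷ = 24.6940 + 1.9236 × 2.93
ŷ = 24.6940 + 5.6361
ŷ = 30.3301

This is a point prediction; actual observations scatter around it by roughly the residual standard deviation.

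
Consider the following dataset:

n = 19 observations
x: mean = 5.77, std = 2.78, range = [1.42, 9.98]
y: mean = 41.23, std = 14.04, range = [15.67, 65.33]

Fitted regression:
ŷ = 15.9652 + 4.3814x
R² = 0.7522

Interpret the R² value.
The model explains 75.22% of the variance in y (R² = 0.7522), leaving 24.78% unexplained; the fit is strong.

The coefficient of determination R² is the fraction of the total variation in y that the fitted line accounts for.

Here R² = 0.7522:
- Explained: 75.22% of the variation in y
- Unexplained (residual): 100% − 75.22% = 24.78%
- Rule of thumb (below 0.3 weak; 0.3 to below 0.7 moderate; 0.7 and above strong) → strong

Equivalently, for simple linear regression R² = r², so |r| = √0.7522 ≈ 0.8673.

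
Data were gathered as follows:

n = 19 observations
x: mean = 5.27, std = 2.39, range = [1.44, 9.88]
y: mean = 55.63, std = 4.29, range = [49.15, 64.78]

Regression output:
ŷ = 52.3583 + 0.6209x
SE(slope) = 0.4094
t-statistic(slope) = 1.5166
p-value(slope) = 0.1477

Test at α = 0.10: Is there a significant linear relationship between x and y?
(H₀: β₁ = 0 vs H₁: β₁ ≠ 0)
Since p-value = 0.1477 ≥ α = 0.10, fail to reject H₀ — the slope is not significantly different from 0.

Hypothesis test for the slope coefficient:

H₀: β₁ = 0 (no linear relationship)
H₁: β₁ ≠ 0 (linear relationship exists)

Test statistic: t = β̂₁ / SE(β̂₁) = 0.6209 / 0.4094 = 1.5166

p = 0.1477: how often a slope estimate this far from 0 (in SE units) would arise by chance if β₁ were truly 0.

Decision rule: reject H₀ if p-value < α.
p-value = 0.1477 ≥ α = 0.10 → fail to reject H₀.

There is not sufficient evidence at the 10% significance level to conclude that a linear relationship exists between x and y.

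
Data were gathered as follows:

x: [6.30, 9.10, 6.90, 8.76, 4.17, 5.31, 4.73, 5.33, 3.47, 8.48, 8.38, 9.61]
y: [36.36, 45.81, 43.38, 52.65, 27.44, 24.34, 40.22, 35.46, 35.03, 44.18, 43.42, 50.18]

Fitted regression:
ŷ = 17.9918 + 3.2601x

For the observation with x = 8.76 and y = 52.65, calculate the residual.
Residual = 6.0997

The residual is the difference between the actual value and the predicted value:

Residual = y - ŷ

Step 1: Calculate predicted value
ŷ = 17.9918 + 3.2601 × 8.76
ŷ = 46.5503

Step 2: Calculate residual
Residual = 52.65 - 46.5503
Residual = 6.0997

Interpretation: the model underestimates the actual value by 6.0997 at this point (positive residual → observation lies above the fitted line).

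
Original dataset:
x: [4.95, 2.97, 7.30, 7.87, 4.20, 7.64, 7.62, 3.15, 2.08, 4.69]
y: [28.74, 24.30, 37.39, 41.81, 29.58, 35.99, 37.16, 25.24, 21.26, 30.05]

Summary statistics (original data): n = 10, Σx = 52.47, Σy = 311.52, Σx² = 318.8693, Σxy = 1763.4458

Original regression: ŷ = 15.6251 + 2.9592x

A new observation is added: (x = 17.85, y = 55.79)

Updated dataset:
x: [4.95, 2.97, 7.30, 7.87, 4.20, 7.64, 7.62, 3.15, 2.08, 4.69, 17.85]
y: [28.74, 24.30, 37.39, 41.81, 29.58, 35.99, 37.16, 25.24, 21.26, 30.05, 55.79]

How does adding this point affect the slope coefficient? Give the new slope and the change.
The slope changes from 2.9592 to 2.1877 (change of -0.7715, or -26.1%).

x = 17.85 lies well outside the original x-range [2.08, 7.87] (x̄ ≈ 5.25), so this observation has high leverage and can move the slope substantially.

Step 1: Update the sums with the new point (n goes from 10 to 11)
Σx  = 52.47 + 17.85 = 70.32
Σy  = 311.52 + 55.79 = 367.31
Σx² = 318.8693 + 17.85² = 318.8693 + 318.6225 = 637.4918
Σxy = 1763.4458 + 17.85×55.79 = 1763.4458 + 995.8515 = 2759.2973

Step 2: Recompute the slope with b₁ = (nΣxy − ΣxΣy) / (nΣx² − (Σx)²)
Numerator   = 11×2759.2973 − 70.32×367.31 = 30352.2703 − 25829.2392 = 4523.0311
Denominator = 11×637.4918 − 70.32² = 7012.4098 − 4944.9024 = 2067.5074
b₁(new) = 4523.0311 / 2067.5074 = 2.1877

(Same formula on the original sums: (10×1763.4458 − 52.47×311.52) / (10×318.8693 − 52.47²) = 1289.0036 / 435.5921 = 2.9592, matching the given fit.)

Step 3: Change in slope
Δβ₁ = 2.1877 − 2.9592 = -0.7715
Relative change = -0.7715 / 2.9592 × 100% = -26.1%
→ the slope decreases when the point is added.

A high-leverage point only changes the slope if it is off the original line; here y = 55.79 is below the original trend, so the slope decreases.
In practice: check such a point for data-entry or measurement error; investigate whether it comes from the same population as the rest of the sample.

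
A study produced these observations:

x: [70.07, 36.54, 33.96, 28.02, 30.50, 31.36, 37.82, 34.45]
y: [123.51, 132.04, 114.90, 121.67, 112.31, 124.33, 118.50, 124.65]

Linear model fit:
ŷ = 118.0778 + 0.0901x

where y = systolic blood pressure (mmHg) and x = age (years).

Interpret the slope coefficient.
An increase of one year in age is associated with a 0.0901 mmHg increase in predicted blood pressure.

The slope β₁ = 0.0901 gives the rate at which the fitted blood pressure changes with age.

Interpretation:
- Age up by 1 year → predicted blood pressure increases by 0.0901 mmHg
- The effect is assumed constant over the observed range of x (linearity)
- The sign (+) gives the direction; the magnitude 0.0901 gives the size of the effect per year

The intercept β₀ = 118.0778 is the predicted blood pressure when age = 0; since the smallest observed x is 28.02, this is an extrapolation and mainly anchors the line.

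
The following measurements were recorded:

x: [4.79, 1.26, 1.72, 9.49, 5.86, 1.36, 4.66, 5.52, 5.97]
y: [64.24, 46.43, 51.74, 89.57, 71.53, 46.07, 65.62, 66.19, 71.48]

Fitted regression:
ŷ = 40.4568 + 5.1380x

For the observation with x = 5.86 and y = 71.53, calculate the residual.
Residual = 0.9645

The residual is the difference between the actual value and the predicted value:

Residual = y - ŷ

Step 1: Calculate predicted value
ŷ = 40.4568 + 5.1380 × 5.86
ŷ = 70.5655

Step 2: Calculate residual
Residual = 71.53 - 70.5655
Residual = 0.9645

The residual is positive, so the observed y = 71.53 sits above the regression line (the line underestimates it by 0.9645).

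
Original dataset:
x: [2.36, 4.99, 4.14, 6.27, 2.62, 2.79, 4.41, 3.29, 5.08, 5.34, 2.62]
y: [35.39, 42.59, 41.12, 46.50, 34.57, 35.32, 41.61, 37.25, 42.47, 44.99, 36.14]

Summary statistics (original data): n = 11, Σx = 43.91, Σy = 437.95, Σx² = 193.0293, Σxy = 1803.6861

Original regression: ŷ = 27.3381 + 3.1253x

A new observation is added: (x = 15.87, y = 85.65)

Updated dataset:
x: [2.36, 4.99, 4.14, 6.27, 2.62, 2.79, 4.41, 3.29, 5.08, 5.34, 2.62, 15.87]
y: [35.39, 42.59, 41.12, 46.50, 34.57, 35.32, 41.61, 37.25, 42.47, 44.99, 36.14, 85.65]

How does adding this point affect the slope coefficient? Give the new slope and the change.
New slope β₁ = 3.7703 versus 3.1253 before: a change of +0.6450 (+20.6%).

The new point has HIGH LEVERAGE: x = 15.87 is far from the original mean x̄ = 43.91/11 ≈ 3.99 (original range [2.36, 6.27]).

Step 1: Update the sums with the new point (n goes from 11 to 12)
Σx  = 43.91 + 15.87 = 59.78
Σy  = 437.95 + 85.65 = 523.60
Σx² = 193.0293 + 15.87² = 193.0293 + 251.8569 = 444.8862
Σxy = 1803.6861 + 15.87×85.65 = 1803.6861 + 1359.2655 = 3162.9516

Step 2: Recompute the slope with b₁ = (nΣxy − ΣxΣy) / (nΣx² − (Σx)²)
Numerator   = 12×3162.9516 − 59.78×523.60 = 37955.4192 − 31300.8080 = 6654.6112
Denominator = 12×444.8862 − 59.78² = 5338.6344 − 3573.6484 = 1764.9860
b₁(new) = 6654.6112 / 1764.9860 = 3.7703

(Same formula on the original sums: (11×1803.6861 − 43.91×437.95) / (11×193.0293 − 43.91²) = 610.1626 / 195.2342 = 3.1253, matching the given fit.)

Step 3: Change in slope
Δβ₁ = 3.7703 − 3.1253 = +0.6450
Relative change = +0.6450 / 3.1253 × 100% = +20.6%
→ the slope increases when the point is added.

Because the point sits above the extension of the original line at a high-leverage x, it tilts the fit up.
In practice: refit with and without it and report both if conclusions differ.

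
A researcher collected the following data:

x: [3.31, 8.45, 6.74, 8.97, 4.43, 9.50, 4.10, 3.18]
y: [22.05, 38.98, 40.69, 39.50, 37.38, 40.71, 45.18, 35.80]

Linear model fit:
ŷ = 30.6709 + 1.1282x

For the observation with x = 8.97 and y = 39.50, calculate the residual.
Residual = -1.2909

The residual is the difference between the actual value and the predicted value:

Residual = y - ŷ

Step 1: Calculate predicted value
ŷ = 30.6709 + 1.1282 × 8.97
ŷ = 40.7909

Step 2: Calculate residual
Residual = 39.50 - 40.7909
Residual = -1.2909

The residual is negative, so the observed y = 39.50 sits below the regression line (the line overestimates it by 1.2909).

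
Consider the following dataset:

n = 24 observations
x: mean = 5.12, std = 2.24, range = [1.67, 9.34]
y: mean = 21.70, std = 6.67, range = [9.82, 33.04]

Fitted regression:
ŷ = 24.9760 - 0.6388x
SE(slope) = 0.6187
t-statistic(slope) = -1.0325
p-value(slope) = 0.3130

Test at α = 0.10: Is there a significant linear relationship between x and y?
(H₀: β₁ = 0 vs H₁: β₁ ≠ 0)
Fail to reject H₀: p-value = 0.3130 ≥ α = 0.10. The linear relationship is not significant at the 10% level.

Hypothesis test for the slope coefficient:

H₀: β₁ = 0 (no linear relationship)
H₁: β₁ ≠ 0 (linear relationship exists)

Test statistic: t = β̂₁ / SE(β̂₁) = -0.6388 / 0.6187 = -1.0325

p = 0.3130: how often a slope estimate this far from 0 (in SE units) would arise by chance if β₁ were truly 0.

Decision rule: reject H₀ if p-value < α.
p-value = 0.3130 ≥ α = 0.10 → fail to reject H₀.

There is not sufficient evidence at the 10% significance level to conclude that a linear relationship exists between x and y.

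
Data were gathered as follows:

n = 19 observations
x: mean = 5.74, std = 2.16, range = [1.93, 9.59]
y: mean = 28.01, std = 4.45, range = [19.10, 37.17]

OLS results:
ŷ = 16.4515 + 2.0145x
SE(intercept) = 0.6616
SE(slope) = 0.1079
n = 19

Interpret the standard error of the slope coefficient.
SE(slope) = 0.1079 measures the uncertainty in the estimated slope. The coefficient is estimated precisely (SE/|β̂₁| = 5.4%).

SE(β̂₁) = 0.1079 says: if we drew many samples of n = 19 from the same population and refit each time, the fitted slopes would scatter with a standard deviation of roughly 0.1079 around the true β₁.

Relative precision:
- SE / |β̂₁| = 0.1079 / 2.0145 = 5.4%
- Rule of thumb (under 20%: precise; 20% to under 50%: moderately precise; 50% or more: imprecise) → precise

Link to the t-test: t = β̂₁ / SE(β̂₁) = 2.0145 / 0.1079 = 18.6701, the statistic for H₀: β₁ = 0.

What drives SE(β̂₁): larger n (here n = 19) → smaller SE; wider spread of x values → smaller SE; more residual scatter → larger SE.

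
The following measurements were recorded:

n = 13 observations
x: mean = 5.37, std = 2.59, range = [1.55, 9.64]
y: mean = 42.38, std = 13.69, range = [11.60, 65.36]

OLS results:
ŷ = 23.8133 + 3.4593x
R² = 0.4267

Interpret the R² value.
The model explains 42.67% of the variance in y (R² = 0.4267), leaving 57.33% unexplained; the fit is moderate.

R² (coefficient of determination) measures the proportion of variance in y explained by the regression model.

Here R² = 0.4267:
- Explained: 42.67% of the variation in y
- Unexplained (residual): 100% − 42.67% = 57.33%
- Rule of thumb (below 0.3 weak; 0.3 to below 0.7 moderate; 0.7 and above strong) → moderate

Equivalently, for simple linear regression R² = r², so |r| = √0.4267 ≈ 0.6532.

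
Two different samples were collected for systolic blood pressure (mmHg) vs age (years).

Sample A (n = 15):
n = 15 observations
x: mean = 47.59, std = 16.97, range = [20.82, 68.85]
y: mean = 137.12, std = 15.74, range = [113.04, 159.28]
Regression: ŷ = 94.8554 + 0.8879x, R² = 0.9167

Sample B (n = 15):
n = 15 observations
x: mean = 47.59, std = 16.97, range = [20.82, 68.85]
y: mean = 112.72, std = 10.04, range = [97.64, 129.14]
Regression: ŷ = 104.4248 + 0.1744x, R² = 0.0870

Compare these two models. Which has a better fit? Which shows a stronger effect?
Model A has the better fit (R² = 0.9167 vs 0.0870). Model A shows the stronger effect (|β₁| = 0.8879 vs 0.1744).

Model Comparison:

Goodness of fit (R²):
- Model A: R² = 0.9167 → 91.67% of variance in blood pressure explained
- Model B: R² = 0.0870 → 8.70% of variance in blood pressure explained
- 0.9167 > 0.0870 → Model A has the better fit

Effect size (slope magnitude):
- Model A: β₁ = 0.8879 → predicted blood pressure rises 0.8879 mmHg per additional year of age
- Model B: β₁ = 0.1744 → predicted blood pressure rises 0.1744 mmHg per additional year of age
- |0.8879| > |0.1744| → Model A shows the stronger marginal effect

Note: R² measures how tightly points cluster around the line; β₁ measures how steep the line is — they answer different questions.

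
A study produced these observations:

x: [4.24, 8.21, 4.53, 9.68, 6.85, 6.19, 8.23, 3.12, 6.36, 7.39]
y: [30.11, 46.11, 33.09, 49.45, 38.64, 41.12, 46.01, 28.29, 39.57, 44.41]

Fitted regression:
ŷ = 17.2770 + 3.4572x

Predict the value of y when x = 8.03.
ŷ = 45.0383

Plug x = 8.03 into the fitted line:

ŷ = 17.2770 + 3.4572 × 8.03
ŷ = 17.2770 + 27.7613
ŷ = 45.0383

This is the fitted mean response at that x — an individual observation would come with a wider prediction interval.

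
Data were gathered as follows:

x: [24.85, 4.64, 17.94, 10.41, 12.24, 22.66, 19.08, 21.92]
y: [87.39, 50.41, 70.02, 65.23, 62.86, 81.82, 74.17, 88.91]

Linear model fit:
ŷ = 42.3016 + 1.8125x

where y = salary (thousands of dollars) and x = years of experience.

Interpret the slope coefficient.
An increase of one year in experience is associated with a 1.8125 thousand dollars increase in predicted salary.

The slope β₁ = 1.8125 gives the rate at which the fitted salary changes with experience.

Interpretation:
- Experience up by 1 year → predicted salary increases by 1.8125 thousand dollars
- The effect is assumed constant over the observed range of x (linearity)
- The sign (+) gives the direction; the magnitude 1.8125 gives the size of the effect per year

(β₀ = 42.3016 is the fitted value at x = 0 and is not part of the slope interpretation.)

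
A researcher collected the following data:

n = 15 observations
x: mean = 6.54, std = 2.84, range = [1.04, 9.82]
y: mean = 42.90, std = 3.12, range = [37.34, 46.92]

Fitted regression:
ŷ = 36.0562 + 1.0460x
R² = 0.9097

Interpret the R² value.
The model explains 90.97% of the variance in y (R² = 0.9097), leaving 9.03% unexplained; the fit is strong.

R² = 1 − SS_res/SS_tot compares the residual scatter to the total scatter of y about its mean.

Here R² = 0.9097:
- Explained: 90.97% of the variation in y
- Unexplained (residual): 100% − 90.97% = 9.03%
- Rule of thumb (below 0.3 weak; 0.3 to below 0.7 moderate; 0.7 and above strong) → strong

Equivalently, for simple linear regression R² = r², so |r| = √0.9097 ≈ 0.9538.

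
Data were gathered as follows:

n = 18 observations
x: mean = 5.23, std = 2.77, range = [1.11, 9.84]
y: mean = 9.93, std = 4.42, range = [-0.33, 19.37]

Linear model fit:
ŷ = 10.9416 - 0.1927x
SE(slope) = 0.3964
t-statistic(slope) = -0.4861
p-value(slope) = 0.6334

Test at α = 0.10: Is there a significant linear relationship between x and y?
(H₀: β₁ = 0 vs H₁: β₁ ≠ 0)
Since p-value = 0.6334 ≥ α = 0.10, fail to reject H₀ — the slope is not significantly different from 0.

Hypothesis test for the slope coefficient:

H₀: β₁ = 0 (no linear relationship)
H₁: β₁ ≠ 0 (linear relationship exists)

Test statistic: t = β̂₁ / SE(β̂₁) = -0.1927 / 0.3964 = -0.4861

The p-value (0.6334) is the probability, under H₀, of a t-statistic at least as extreme as |t| = 0.4861 (two-sided, df = n − 2 = 16).

Decision rule: reject H₀ if p-value < α.
p-value = 0.6334 ≥ α = 0.10 → fail to reject H₀.

There is not sufficient evidence at the 10% significance level to conclude that a linear relationship exists between x and y.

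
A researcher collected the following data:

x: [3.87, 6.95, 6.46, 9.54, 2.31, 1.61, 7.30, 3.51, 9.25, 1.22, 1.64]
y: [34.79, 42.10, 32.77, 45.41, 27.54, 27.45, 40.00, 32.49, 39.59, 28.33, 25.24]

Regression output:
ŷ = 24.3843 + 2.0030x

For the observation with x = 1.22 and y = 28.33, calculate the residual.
Residual = 1.5020

The residual is the difference between the actual value and the predicted value:

Residual = y - ŷ

Step 1: Calculate predicted value
ŷ = 24.3843 + 2.0030 × 1.22
ŷ = 26.8280

Step 2: Calculate residual
Residual = 28.33 - 26.8280
Residual = 1.5020

Interpretation: the model underestimates the actual value by 1.5020 at this point (positive residual → observation lies above the fitted line).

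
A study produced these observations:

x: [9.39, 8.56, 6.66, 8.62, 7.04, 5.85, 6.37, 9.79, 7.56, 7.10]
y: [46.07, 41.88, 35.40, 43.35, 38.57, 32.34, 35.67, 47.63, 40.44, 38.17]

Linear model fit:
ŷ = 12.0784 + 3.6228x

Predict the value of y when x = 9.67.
ŷ = 47.1109

Plug x = 9.67 into the fitted line:

ŷ = 12.0784 + 3.6228 × 9.67
ŷ = 12.0784 + 35.0325
ŷ = 47.1109

This is the fitted mean response at that x — an individual observation would come with a wider prediction interval.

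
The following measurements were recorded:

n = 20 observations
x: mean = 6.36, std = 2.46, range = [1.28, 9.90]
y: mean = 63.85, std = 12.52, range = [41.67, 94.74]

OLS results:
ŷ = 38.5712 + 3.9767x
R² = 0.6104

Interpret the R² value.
The model explains 61.04% of the variance in y (R² = 0.6104), leaving 38.96% unexplained; the fit is moderate.

The coefficient of determination R² is the fraction of the total variation in y that the fitted line accounts for.

Here R² = 0.6104:
- Explained: 61.04% of the variation in y
- Unexplained (residual): 100% − 61.04% = 38.96%
- Rule of thumb (below 0.3 weak; 0.3 to below 0.7 moderate; 0.7 and above strong) → moderate

Note: R² says nothing about causation, and a high R² does not by itself mean the linear form is appropriate — check the residuals.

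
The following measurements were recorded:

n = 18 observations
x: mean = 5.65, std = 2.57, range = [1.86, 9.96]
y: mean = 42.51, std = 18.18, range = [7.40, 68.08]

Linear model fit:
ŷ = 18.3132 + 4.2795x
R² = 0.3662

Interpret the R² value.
About 36.62% of the variability in y is accounted for by the regression on x (R² = 0.3662) — a moderate linear fit.

The coefficient of determination R² is the fraction of the total variation in y that the fitted line accounts for.

Here R² = 0.3662:
- Explained: 36.62% of the variation in y
- Unexplained (residual): 100% − 36.62% = 63.38%
- Rule of thumb (below 0.3 weak; 0.3 to below 0.7 moderate; 0.7 and above strong) → moderate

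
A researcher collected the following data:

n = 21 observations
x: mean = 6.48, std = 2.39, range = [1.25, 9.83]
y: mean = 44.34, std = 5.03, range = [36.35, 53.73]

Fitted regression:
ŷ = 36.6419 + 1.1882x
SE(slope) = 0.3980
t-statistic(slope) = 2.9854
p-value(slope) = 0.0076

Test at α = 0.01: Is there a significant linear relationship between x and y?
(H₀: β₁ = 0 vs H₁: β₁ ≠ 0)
Since p-value = 0.0076 < α = 0.01, reject H₀ — the slope is significantly different from 0.

Hypothesis test for the slope coefficient:

H₀: β₁ = 0 (no linear relationship)
H₁: β₁ ≠ 0 (linear relationship exists)

Test statistic: t = β̂₁ / SE(β̂₁) = 1.1882 / 0.3980 = 2.9854

With df = 19, the two-sided p-value for |t| = 2.9854 is 0.0076.

Decision rule: reject H₀ if p-value < α.
p-value = 0.0076 < α = 0.01 → reject H₀.

At α = 0.01 the data do provide convincing evidence of a nonzero slope.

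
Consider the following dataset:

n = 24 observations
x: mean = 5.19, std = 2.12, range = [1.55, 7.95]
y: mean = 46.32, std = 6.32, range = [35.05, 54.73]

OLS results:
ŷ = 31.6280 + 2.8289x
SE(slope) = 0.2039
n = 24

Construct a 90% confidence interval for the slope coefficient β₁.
The 90% CI for β₁ is (2.4788, 3.1790)

Confidence interval for the slope:

The 90% CI for β₁ is: β̂₁ ± t*(α/2, n-2) × SE(β̂₁)

Step 1: Find critical t-value
- Confidence level = 0.9
- Degrees of freedom = n - 2 = 24 - 2 = 22
- t*(α/2, 22) = 1.7171

Step 2: Calculate margin of error
Margin = 1.7171 × 0.2039 = 0.3501

Step 3: Construct interval
CI = 2.8289 ± 0.3501
CI = (2.4788, 3.1790)

Interpretation: each one-unit increase in x is associated with a change in mean y of between 2.4788 and 3.1790, with 90% confidence.
Both endpoints are positive, so the data support a genuinely positive slope at this confidence level.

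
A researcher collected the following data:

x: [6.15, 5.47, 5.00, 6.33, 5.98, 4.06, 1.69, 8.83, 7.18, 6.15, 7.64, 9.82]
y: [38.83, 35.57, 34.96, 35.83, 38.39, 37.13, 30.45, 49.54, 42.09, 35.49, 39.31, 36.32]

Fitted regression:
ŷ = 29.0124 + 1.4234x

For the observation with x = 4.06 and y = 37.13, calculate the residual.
Residual = 2.3386

The residual is the difference between the actual value and the predicted value:

Residual = y - ŷ

Step 1: Calculate predicted value
ŷ = 29.0124 + 1.4234 × 4.06
ŷ = 34.7914

Step 2: Calculate residual
Residual = 37.13 - 34.7914
Residual = 2.3386

Sign check: y > ŷ, so the point is above the line and the fit underestimates here.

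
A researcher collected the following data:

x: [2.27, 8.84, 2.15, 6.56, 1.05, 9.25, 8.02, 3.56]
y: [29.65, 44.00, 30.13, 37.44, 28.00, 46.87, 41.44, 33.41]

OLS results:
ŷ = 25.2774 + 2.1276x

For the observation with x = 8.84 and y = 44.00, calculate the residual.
Residual = -0.0854

The residual is the difference between the actual value and the predicted value:

Residual = y - ŷ

Step 1: Calculate predicted value
ŷ = 25.2774 + 2.1276 × 8.84
ŷ = 44.0854

Step 2: Calculate residual
Residual = 44.00 - 44.0854
Residual = -0.0854

Sign check: y < ŷ, so the point is below the line and the fit overestimates here.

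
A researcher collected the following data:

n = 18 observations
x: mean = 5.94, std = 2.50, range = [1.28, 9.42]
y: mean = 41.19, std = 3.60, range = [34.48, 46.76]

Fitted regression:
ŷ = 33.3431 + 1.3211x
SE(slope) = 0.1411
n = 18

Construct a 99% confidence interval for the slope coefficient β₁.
The 99% CI for β₁ is (0.9090, 1.7332)

Confidence interval for the slope:

The 99% CI for β₁ is: β̂₁ ± t*(α/2, n-2) × SE(β̂₁)

Step 1: Find critical t-value
- Confidence level = 0.99
- Degrees of freedom = n - 2 = 18 - 2 = 16
- t*(α/2, 16) = 2.9208

Step 2: Calculate margin of error
Margin = 2.9208 × 0.1411 = 0.4121

Step 3: Construct interval
CI = 1.3211 ± 0.4121
CI = (0.9090, 1.7332)

Interpretation: intervals built this way capture the true β₁ in 99% of repeated samples; here the plausible range for the per-unit effect of x on y is 0.9090 to 1.7332.
The interval does not include 0, suggesting a significant linear relationship.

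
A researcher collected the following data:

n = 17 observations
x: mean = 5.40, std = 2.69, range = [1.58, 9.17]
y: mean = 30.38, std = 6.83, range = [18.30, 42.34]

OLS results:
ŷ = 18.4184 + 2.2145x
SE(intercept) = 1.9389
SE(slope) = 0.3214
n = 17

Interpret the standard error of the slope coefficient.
SE(β̂₁) = 0.3214 is the estimated standard deviation of the slope estimate across repeated samples; relative to β̂₁ = 2.2145 that is 14.5%, a precise estimate.

What SE measures:
- The standard error quantifies the sampling variability of the coefficient estimate
- It is the estimated standard deviation of β̂₁ across hypothetical repeated samples of the same size
- Smaller SE → more precise estimate

Relative precision:
- SE / |β̂₁| = 0.3214 / 2.2145 = 14.5%
- Rule of thumb (under 20%: precise; 20% to under 50%: moderately precise; 50% or more: imprecise) → precise

Rough 95% range (±2 SE): 2.2145 ± 0.6428 → (1.5717, 2.8573).

What drives SE(β̂₁): larger n (here n = 17) → smaller SE; wider spread of x values → smaller SE.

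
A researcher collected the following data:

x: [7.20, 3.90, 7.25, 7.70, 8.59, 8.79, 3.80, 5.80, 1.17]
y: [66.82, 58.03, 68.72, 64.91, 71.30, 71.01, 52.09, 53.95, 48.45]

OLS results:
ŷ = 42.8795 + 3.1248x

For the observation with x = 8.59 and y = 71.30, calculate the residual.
Residual = 1.5785

The residual is the difference between the actual value and the predicted value:

Residual = y - ŷ

Step 1: Calculate predicted value
ŷ = 42.8795 + 3.1248 × 8.59
ŷ = 69.7215

Step 2: Calculate residual
Residual = 71.30 - 69.7215
Residual = 1.5785

Sign check: y > ŷ, so the point is above the line and the fit underestimates here.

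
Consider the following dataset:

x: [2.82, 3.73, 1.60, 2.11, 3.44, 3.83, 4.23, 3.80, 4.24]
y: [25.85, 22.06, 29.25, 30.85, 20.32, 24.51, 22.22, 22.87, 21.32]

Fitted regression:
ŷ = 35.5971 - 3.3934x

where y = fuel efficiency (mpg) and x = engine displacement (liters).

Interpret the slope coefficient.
On average, fuel efficiency is about 3.3934 mpg lower for every extra liter of engine displacement.

The slope β₁ = -3.3934 gives the rate at which the fitted fuel efficiency changes with engine displacement.

Interpretation:
- Engine displacement up by 1 liter → predicted fuel efficiency decreases by 3.3934 mpg
- The effect is assumed constant over the observed range of x (linearity)
- The slope describes association in these data, not necessarily a causal effect

(β₀ = 35.5971 is the fitted value at x = 0 and is not part of the slope interpretation.)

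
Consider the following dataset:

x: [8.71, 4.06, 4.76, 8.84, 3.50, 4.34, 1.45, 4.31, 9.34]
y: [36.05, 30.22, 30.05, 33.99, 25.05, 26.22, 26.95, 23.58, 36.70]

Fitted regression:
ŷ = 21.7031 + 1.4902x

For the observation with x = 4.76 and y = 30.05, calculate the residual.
Residual = 1.2535

The residual is the difference between the actual value and the predicted value:

Residual = y - ŷ

Step 1: Calculate predicted value
ŷ = 21.7031 + 1.4902 × 4.76
ŷ = 28.7965

Step 2: Calculate residual
Residual = 30.05 - 28.7965
Residual = 1.2535

Interpretation: the model underestimates the actual value by 1.2535 at this point (positive residual → observation lies above the fitted line).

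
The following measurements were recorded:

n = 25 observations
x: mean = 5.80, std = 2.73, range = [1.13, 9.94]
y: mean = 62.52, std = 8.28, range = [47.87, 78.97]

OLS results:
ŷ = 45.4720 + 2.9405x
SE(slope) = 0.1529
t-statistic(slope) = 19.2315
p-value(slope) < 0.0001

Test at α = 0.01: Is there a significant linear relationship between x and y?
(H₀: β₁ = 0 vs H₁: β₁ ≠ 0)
Since p-value < 0.0001 < α = 0.01, reject H₀ — the slope is significantly different from 0.

Hypothesis test for the slope coefficient:

H₀: β₁ = 0 (no linear relationship)
H₁: β₁ ≠ 0 (linear relationship exists)

Test statistic: t = β̂₁ / SE(β̂₁) = 2.9405 / 0.1529 = 19.2315

With df = 23, the two-sided p-value for |t| = 19.2315 is <0.0001.

Decision rule: reject H₀ if p-value < α.
p-value < 0.0001 < α = 0.01 → reject H₀.

At α = 0.01 the data do provide convincing evidence of a nonzero slope.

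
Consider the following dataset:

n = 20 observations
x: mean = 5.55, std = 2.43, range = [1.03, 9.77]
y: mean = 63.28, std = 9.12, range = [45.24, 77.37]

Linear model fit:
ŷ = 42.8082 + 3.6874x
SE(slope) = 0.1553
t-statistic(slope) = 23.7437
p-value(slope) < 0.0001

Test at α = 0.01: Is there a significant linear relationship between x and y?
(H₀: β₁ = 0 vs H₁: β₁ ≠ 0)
Since p-value < 0.0001 < α = 0.01, reject H₀ — the slope is significantly different from 0.

Hypothesis test for the slope coefficient:

H₀: β₁ = 0 (no linear relationship)
H₁: β₁ ≠ 0 (linear relationship exists)

Test statistic: t = β̂₁ / SE(β̂₁) = 3.6874 / 0.1553 = 23.7437

p < 0.0001: how often a slope estimate this far from 0 (in SE units) would arise by chance if β₁ were truly 0.

Decision rule: reject H₀ if p-value < α.
p-value < 0.0001 < α = 0.01 → reject H₀.

There is sufficient evidence at the 1% significance level to conclude that a linear relationship exists between x and y.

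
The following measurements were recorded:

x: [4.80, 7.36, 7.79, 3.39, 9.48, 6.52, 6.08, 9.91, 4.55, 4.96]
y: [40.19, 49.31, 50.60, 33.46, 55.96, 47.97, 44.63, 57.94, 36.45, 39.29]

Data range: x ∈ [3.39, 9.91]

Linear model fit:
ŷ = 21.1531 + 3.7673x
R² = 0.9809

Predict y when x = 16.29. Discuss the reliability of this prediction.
The equation gives ŷ = 82.5224; however x = 16.29 is 6.38 units above the observed range, so this extrapolated value should not be trusted.

Prediction calculation:
ŷ = 21.1531 + 3.7673 × 16.29
ŷ = 82.5224

Reliability:
- Data range: x ∈ [3.39, 9.91]
- Prediction point: x = 16.29 is 6.38 units above the observed range → this is EXTRAPOLATION, not interpolation

Why that matters here:
- The linear relationship may not hold outside the observed range
- Real relationships often flatten, saturate, or turn nonlinear at extremes

Report the number if required, but flag clearly that it is an extrapolation.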